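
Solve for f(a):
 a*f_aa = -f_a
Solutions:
 f(a) = C1 + C2*log(a)


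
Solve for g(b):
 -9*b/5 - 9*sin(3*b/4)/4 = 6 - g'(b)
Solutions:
 g(b) = C1 + 9*b^2/10 + 6*b - 3*cos(3*b/4)


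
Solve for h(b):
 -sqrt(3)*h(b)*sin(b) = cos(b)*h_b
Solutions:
 h(b) = C1*cos(b)^(sqrt(3))


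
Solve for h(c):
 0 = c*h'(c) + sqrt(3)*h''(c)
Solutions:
 h(c) = C1 + C2*erf(sqrt(2)*3^(3/4)*c/6)


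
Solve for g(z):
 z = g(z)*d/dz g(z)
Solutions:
 g(z) = -sqrt(C1 + z^2)
 g(z) = sqrt(C1 + z^2)


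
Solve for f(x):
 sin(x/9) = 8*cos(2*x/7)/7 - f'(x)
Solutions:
 f(x) = C1 + 4*sin(2*x/7) + 9*cos(x/9)


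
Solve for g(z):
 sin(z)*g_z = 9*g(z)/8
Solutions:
 g(z) = C1*(cos(z) - 1)^(9/16)/(cos(z) + 1)^(9/16)


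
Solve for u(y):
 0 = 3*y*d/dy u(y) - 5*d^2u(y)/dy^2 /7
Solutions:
 u(y) = C1 + C2*erfi(sqrt(210)*y/10)


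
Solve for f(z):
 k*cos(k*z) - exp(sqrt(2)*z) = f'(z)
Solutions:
 f(z) = C1 - sqrt(2)*exp(sqrt(2)*z)/2 + sin(k*z)


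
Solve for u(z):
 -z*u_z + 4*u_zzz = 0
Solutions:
 u(z) = C1 + Integral(C2*airyai(2^(1/3)*z/2) + C3*airybi(2^(1/3)*z/2), z)


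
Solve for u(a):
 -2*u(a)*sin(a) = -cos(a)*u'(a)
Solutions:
 u(a) = C1/cos(a)^2


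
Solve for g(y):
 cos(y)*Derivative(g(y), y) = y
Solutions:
 g(y) = C1 + Integral(y/cos(y), y)


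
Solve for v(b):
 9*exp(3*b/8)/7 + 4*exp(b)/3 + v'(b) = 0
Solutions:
 v(b) = C1 - 24*exp(3*b/8)/7 - 4*exp(b)/3


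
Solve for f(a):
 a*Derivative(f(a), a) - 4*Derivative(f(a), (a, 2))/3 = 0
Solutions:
 f(a) = C1 + C2*erfi(sqrt(6)*a/4)


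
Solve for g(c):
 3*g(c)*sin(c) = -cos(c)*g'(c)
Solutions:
 g(c) = C1*cos(c)^3


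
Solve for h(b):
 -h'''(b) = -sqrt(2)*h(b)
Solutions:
 h(b) = C3*exp(2^(1/6)*b) + (C1*sin(2^(1/6)*sqrt(3)*b/2) + C2*cos(2^(1/6)*sqrt(3)*b/2))*exp(-2^(1/6)*b/2)


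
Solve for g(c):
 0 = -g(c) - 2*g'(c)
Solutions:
 g(c) = C1*exp(-c/2)


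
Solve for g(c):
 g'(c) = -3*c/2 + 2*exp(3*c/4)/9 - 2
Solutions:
 g(c) = C1 - 3*c^2/4 - 2*c + 8*exp(3*c/4)/27


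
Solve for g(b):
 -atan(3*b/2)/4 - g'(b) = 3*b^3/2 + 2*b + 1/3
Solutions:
 g(b) = C1 - 3*b^4/8 - b^2 - b*atan(3*b/2)/4 - b/3 + log(9*b^2 + 4)/12


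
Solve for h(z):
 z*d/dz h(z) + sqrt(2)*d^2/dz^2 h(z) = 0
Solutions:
 h(z) = C1 + C2*erf(2^(1/4)*z/2)


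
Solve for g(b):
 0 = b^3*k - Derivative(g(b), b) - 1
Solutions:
 g(b) = C1 + b^4*k/4 - b


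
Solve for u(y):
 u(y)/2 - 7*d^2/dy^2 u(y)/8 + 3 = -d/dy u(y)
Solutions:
 u(y) = C1*exp(2*y*(2 - sqrt(11))/7) + C2*exp(2*y*(2 + sqrt(11))/7) - 6


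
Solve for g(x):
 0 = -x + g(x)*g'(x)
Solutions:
 g(x) = -sqrt(C1 + x^2)
 g(x) = sqrt(C1 + x^2)


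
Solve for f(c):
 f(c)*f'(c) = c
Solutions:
 f(c) = -sqrt(C1 + c^2)
 f(c) = sqrt(C1 + c^2)


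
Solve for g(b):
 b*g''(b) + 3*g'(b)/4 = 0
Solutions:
 g(b) = C1 + C2*b^(1/4)


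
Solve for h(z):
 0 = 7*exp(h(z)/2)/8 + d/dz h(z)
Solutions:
 h(z) = 2*log(1/(C1 + 7*z)) + 8*log(2)


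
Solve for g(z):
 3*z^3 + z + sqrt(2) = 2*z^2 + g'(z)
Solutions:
 g(z) = C1 + 3*z^4/4 - 2*z^3/3 + z^2/2 + sqrt(2)*z


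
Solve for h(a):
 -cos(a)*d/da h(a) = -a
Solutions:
 h(a) = C1 + Integral(a/cos(a), a)


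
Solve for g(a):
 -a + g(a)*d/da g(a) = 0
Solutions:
 g(a) = -sqrt(C1 + a^2)
 g(a) = sqrt(C1 + a^2)


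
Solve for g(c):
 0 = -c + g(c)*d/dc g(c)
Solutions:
 g(c) = -sqrt(C1 + c^2)
 g(c) = sqrt(C1 + c^2)


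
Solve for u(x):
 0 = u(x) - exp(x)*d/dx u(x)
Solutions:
 u(x) = C1*exp(-exp(-x))


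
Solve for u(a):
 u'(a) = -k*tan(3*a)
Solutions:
 u(a) = C1 + k*log(cos(3*a))/3


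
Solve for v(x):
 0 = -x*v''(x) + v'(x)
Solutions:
 v(x) = C1 + C2*x^2


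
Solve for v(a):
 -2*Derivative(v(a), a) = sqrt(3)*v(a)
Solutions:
 v(a) = C1*exp(-sqrt(3)*a/2)


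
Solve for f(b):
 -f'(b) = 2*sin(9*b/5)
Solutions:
 f(b) = C1 + 10*cos(9*b/5)/9


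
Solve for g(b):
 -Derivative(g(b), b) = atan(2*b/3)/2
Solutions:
 g(b) = C1 - b*atan(2*b/3)/2 + 3*log(4*b^2 + 9)/8


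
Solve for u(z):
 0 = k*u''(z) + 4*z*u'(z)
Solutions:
 u(z) = C1 + C2*sqrt(k)*erf(sqrt(2)*z*sqrt(1/k))


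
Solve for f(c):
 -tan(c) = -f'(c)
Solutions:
 f(c) = C1 - log(cos(c))


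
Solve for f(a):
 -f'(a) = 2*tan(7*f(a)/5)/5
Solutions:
 f(a) = -5*asin(C1*exp(-14*a/25))/7 + 5*pi/7
 f(a) = 5*asin(C1*exp(-14*a/25))/7


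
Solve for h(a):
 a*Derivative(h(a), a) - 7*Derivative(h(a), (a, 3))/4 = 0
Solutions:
 h(a) = C1 + Integral(C2*airyai(14^(2/3)*a/7) + C3*airybi(14^(2/3)*a/7), a)


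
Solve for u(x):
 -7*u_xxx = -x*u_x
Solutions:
 u(x) = C1 + Integral(C2*airyai(7^(2/3)*x/7) + C3*airybi(7^(2/3)*x/7), x)


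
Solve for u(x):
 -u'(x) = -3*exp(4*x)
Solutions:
 u(x) = C1 + 3*exp(4*x)/4


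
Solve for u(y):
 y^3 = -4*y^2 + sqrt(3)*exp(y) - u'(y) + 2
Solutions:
 u(y) = C1 - y^4/4 - 4*y^3/3 + 2*y + sqrt(3)*exp(y)


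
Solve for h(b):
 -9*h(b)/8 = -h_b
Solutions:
 h(b) = C1*exp(9*b/8)


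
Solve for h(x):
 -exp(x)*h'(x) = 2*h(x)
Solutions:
 h(x) = C1*exp(2*exp(-x))


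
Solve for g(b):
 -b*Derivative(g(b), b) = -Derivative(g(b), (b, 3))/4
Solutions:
 g(b) = C1 + Integral(C2*airyai(2^(2/3)*b) + C3*airybi(2^(2/3)*b), b)


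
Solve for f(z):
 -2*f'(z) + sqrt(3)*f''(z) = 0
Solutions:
 f(z) = C1 + C2*exp(2*sqrt(3)*z/3)


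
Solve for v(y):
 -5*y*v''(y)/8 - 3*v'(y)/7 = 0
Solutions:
 v(y) = C1 + C2*y^(11/35)


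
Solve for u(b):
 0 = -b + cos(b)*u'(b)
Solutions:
 u(b) = C1 + Integral(b/cos(b), b)


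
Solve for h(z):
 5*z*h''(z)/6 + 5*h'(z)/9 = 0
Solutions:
 h(z) = C1 + C2*z^(1/3)


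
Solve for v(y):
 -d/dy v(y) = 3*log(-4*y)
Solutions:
 v(y) = C1 - 3*y*log(-y) + 3*y*(1 - 2*log(2))


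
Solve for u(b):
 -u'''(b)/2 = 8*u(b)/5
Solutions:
 u(b) = C3*exp(-2*2^(1/3)*5^(2/3)*b/5) + (C1*sin(2^(1/3)*sqrt(3)*5^(2/3)*b/5) + C2*cos(2^(1/3)*sqrt(3)*5^(2/3)*b/5))*exp(2^(1/3)*5^(2/3)*b/5)


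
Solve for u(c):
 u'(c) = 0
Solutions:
 u(c) = C1


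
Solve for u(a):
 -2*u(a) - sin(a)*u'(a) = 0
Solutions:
 u(a) = C1*(cos(a) + 1)/(cos(a) - 1)


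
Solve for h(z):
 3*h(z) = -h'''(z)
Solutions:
 h(z) = C3*exp(-3^(1/3)*z) + (C1*sin(3^(5/6)*z/2) + C2*cos(3^(5/6)*z/2))*exp(3^(1/3)*z/2)


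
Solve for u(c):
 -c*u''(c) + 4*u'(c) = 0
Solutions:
 u(c) = C1 + C2*c^5


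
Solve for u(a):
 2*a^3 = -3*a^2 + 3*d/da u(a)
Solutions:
 u(a) = C1 + a^4/6 + a^3/3


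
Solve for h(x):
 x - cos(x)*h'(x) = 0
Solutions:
 h(x) = C1 + Integral(x/cos(x), x)


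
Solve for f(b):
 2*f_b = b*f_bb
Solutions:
 f(b) = C1 + C2*b^3


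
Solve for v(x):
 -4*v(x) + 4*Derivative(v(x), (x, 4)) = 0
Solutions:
 v(x) = C1*exp(-x) + C2*exp(x) + C3*sin(x) + C4*cos(x)


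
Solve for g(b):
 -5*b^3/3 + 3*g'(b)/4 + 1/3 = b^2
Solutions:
 g(b) = C1 + 5*b^4/9 + 4*b^3/9 - 4*b/9


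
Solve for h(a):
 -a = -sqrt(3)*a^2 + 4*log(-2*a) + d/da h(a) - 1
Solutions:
 h(a) = C1 + sqrt(3)*a^3/3 - a^2/2 - 4*a*log(-a) + a*(5 - 4*log(2))


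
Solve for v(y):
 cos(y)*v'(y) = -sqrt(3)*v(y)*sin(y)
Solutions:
 v(y) = C1*cos(y)^(sqrt(3))


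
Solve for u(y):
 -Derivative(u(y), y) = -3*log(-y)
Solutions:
 u(y) = C1 + 3*y*log(-y) - 3*y


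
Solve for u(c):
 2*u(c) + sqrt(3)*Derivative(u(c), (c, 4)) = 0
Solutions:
 u(c) = (C1*sin(2^(3/4)*3^(7/8)*c/6) + C2*cos(2^(3/4)*3^(7/8)*c/6))*exp(-2^(3/4)*3^(7/8)*c/6) + (C3*sin(2^(3/4)*3^(7/8)*c/6) + C4*cos(2^(3/4)*3^(7/8)*c/6))*exp(2^(3/4)*3^(7/8)*c/6)


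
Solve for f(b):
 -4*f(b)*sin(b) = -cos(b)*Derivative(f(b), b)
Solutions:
 f(b) = C1/cos(b)^4


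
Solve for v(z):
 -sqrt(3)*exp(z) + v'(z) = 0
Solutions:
 v(z) = C1 + sqrt(3)*exp(z)


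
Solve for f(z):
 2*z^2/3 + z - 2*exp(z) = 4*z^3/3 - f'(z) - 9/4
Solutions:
 f(z) = C1 + z^4/3 - 2*z^3/9 - z^2/2 - 9*z/4 + 2*exp(z)


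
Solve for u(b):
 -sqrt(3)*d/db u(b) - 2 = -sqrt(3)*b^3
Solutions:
 u(b) = C1 + b^4/4 - 2*sqrt(3)*b/3


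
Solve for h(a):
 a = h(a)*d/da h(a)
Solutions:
 h(a) = -sqrt(C1 + a^2)
 h(a) = sqrt(C1 + a^2)


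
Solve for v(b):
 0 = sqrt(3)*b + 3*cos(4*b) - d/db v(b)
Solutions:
 v(b) = C1 + sqrt(3)*b^2/2 + 3*sin(4*b)/4


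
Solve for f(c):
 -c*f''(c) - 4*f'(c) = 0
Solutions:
 f(c) = C1 + C2/c^3


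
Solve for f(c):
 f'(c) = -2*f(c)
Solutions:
 f(c) = C1*exp(-2*c)


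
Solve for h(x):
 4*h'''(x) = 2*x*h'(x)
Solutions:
 h(x) = C1 + Integral(C2*airyai(2^(2/3)*x/2) + C3*airybi(2^(2/3)*x/2), x)


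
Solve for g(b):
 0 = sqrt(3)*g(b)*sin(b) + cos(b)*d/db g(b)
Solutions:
 g(b) = C1*cos(b)^(sqrt(3))


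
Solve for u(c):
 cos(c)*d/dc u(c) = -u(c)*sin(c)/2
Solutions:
 u(c) = C1*sqrt(cos(c))


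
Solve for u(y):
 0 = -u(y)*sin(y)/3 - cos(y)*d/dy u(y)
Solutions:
 u(y) = C1*cos(y)^(1/3)


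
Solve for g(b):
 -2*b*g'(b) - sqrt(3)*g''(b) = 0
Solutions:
 g(b) = C1 + C2*erf(3^(3/4)*b/3)


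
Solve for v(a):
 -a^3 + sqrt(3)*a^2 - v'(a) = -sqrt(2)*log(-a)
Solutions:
 v(a) = C1 - a^4/4 + sqrt(3)*a^3/3 + sqrt(2)*a*log(-a) - sqrt(2)*a


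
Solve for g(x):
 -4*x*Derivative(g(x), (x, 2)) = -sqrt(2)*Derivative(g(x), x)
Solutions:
 g(x) = C1 + C2*x^(sqrt(2)/4 + 1)


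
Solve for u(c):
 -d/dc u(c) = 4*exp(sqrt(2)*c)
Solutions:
 u(c) = C1 - 2*sqrt(2)*exp(sqrt(2)*c)


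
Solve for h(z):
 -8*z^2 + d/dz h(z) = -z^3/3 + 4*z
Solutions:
 h(z) = C1 - z^4/12 + 8*z^3/3 + 2*z^2


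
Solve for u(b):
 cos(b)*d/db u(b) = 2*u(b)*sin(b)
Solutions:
 u(b) = C1/cos(b)^2


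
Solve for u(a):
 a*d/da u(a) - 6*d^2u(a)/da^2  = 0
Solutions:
 u(a) = C1 + C2*erfi(sqrt(3)*a/6)


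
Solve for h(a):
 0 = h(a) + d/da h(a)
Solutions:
 h(a) = C1*exp(-a)


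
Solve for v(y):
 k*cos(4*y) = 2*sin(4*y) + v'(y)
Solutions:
 v(y) = C1 + k*sin(4*y)/4 + cos(4*y)/2


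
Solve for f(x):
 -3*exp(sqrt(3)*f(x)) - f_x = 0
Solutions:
 f(x) = sqrt(3)*(2*log(1/(C1 + 3*x)) - log(3))/6


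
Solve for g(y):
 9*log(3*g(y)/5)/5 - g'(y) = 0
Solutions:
 -5*Integral(1/(log(_y) - log(5) + log(3)), (_y, g(y)))/9 = C1 - y


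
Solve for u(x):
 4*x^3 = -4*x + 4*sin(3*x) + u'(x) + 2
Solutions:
 u(x) = C1 + x^4 + 2*x^2 - 2*x + 4*cos(3*x)/3


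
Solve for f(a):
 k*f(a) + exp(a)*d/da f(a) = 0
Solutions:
 f(a) = C1*exp(k*exp(-a))


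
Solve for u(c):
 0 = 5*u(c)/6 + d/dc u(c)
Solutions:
 u(c) = C1*exp(-5*c/6)


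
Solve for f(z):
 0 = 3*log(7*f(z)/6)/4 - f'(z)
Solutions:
 4*Integral(1/(-log(_y) - log(7) + log(6)), (_y, f(z)))/3 = C1 - z


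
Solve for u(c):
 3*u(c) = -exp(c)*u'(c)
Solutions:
 u(c) = C1*exp(3*exp(-c))


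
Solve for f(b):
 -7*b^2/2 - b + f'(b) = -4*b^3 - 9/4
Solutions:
 f(b) = C1 - b^4 + 7*b^3/6 + b^2/2 - 9*b/4


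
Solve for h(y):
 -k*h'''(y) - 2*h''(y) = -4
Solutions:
 h(y) = C1 + C2*y + C3*exp(-2*y/k) + y^2


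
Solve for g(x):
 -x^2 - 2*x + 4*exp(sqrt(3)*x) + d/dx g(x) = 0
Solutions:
 g(x) = C1 + x^3/3 + x^2 - 4*sqrt(3)*exp(sqrt(3)*x)/3


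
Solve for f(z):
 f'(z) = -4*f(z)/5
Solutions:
 f(z) = C1*exp(-4*z/5)


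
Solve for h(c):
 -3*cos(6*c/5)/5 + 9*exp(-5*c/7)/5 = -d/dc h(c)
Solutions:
 h(c) = C1 + sin(6*c/5)/2 + 63*exp(-5*c/7)/25


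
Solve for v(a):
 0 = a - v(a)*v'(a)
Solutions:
 v(a) = -sqrt(C1 + a^2)
 v(a) = sqrt(C1 + a^2)


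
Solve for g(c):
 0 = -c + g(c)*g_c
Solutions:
 g(c) = -sqrt(C1 + c^2)
 g(c) = sqrt(C1 + c^2)


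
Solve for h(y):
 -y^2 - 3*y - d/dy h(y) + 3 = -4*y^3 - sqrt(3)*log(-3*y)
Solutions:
 h(y) = C1 + y^4 - y^3/3 - 3*y^2/2 + sqrt(3)*y*log(-y) + y*(-sqrt(3) + sqrt(3)*log(3) + 3)


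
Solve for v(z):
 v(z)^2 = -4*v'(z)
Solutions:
 v(z) = 4/(C1 + z)


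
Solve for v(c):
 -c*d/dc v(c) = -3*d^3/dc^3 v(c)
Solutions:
 v(c) = C1 + Integral(C2*airyai(3^(2/3)*c/3) + C3*airybi(3^(2/3)*c/3), c)


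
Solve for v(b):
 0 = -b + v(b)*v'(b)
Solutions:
 v(b) = -sqrt(C1 + b^2)
 v(b) = sqrt(C1 + b^2)


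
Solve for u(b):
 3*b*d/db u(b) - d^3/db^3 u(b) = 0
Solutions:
 u(b) = C1 + Integral(C2*airyai(3^(1/3)*b) + C3*airybi(3^(1/3)*b), b)


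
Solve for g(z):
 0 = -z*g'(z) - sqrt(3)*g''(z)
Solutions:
 g(z) = C1 + C2*erf(sqrt(2)*3^(3/4)*z/6)


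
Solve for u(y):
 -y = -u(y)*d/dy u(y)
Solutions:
 u(y) = -sqrt(C1 + y^2)
 u(y) = sqrt(C1 + y^2)


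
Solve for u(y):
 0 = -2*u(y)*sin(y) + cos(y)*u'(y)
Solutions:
 u(y) = C1/cos(y)^2


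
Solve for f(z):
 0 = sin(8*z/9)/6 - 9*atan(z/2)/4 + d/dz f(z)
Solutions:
 f(z) = C1 + 9*z*atan(z/2)/4 - 9*log(z^2 + 4)/4 + 3*cos(8*z/9)/16


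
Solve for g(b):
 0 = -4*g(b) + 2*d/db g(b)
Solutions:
 g(b) = C1*exp(2*b)


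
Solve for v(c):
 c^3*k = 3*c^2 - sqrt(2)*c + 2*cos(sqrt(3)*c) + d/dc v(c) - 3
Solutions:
 v(c) = C1 + c^4*k/4 - c^3 + sqrt(2)*c^2/2 + 3*c - 2*sqrt(3)*sin(sqrt(3)*c)/3


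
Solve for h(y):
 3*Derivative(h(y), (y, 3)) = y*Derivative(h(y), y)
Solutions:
 h(y) = C1 + Integral(C2*airyai(3^(2/3)*y/3) + C3*airybi(3^(2/3)*y/3), y)


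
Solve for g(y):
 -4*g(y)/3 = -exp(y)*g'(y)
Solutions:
 g(y) = C1*exp(-4*exp(-y)/3)


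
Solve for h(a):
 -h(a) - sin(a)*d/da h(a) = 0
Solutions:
 h(a) = C1*sqrt(cos(a) + 1)/sqrt(cos(a) - 1)


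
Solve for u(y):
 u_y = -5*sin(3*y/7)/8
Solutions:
 u(y) = C1 + 35*cos(3*y/7)/24


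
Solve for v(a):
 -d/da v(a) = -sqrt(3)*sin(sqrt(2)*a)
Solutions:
 v(a) = C1 - sqrt(6)*cos(sqrt(2)*a)/2


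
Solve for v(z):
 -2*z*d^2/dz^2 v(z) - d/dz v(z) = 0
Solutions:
 v(z) = C1 + C2*sqrt(z)


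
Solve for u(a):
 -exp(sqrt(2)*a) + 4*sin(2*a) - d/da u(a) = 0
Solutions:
 u(a) = C1 - sqrt(2)*exp(sqrt(2)*a)/2 - 2*cos(2*a)


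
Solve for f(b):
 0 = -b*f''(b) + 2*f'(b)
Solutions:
 f(b) = C1 + C2*b^3


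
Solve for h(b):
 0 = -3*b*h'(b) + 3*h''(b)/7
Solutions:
 h(b) = C1 + C2*erfi(sqrt(14)*b/2)


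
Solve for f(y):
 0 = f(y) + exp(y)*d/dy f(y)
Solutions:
 f(y) = C1*exp(exp(-y))


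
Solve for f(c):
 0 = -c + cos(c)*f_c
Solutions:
 f(c) = C1 + Integral(c/cos(c), c)


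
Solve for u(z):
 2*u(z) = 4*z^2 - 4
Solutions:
 u(z) = 2*z^2 - 2


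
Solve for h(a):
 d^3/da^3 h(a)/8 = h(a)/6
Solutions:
 h(a) = C3*exp(6^(2/3)*a/3) + (C1*sin(2^(2/3)*3^(1/6)*a/2) + C2*cos(2^(2/3)*3^(1/6)*a/2))*exp(-6^(2/3)*a/6)


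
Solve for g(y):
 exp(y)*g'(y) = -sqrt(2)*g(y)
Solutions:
 g(y) = C1*exp(sqrt(2)*exp(-y))


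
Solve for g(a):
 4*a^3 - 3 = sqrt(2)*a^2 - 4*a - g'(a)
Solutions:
 g(a) = C1 - a^4 + sqrt(2)*a^3/3 - 2*a^2 + 3*a


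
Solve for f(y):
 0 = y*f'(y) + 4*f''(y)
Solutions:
 f(y) = C1 + C2*erf(sqrt(2)*y/4)


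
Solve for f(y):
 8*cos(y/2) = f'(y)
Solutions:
 f(y) = C1 + 16*sin(y/2)


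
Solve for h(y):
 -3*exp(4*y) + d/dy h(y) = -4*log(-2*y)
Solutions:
 h(y) = C1 - 4*y*log(-y) + 4*y*(1 - log(2)) + 3*exp(4*y)/4


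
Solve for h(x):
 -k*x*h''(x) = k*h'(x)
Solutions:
 h(x) = C1 + C2*log(x)


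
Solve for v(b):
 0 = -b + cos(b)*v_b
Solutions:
 v(b) = C1 + Integral(b/cos(b), b)


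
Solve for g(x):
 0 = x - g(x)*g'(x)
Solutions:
 g(x) = -sqrt(C1 + x^2)
 g(x) = sqrt(C1 + x^2)


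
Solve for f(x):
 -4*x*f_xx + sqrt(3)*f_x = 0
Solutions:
 f(x) = C1 + C2*x^(sqrt(3)/4 + 1)


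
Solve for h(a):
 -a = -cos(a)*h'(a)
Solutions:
 h(a) = C1 + Integral(a/cos(a), a)


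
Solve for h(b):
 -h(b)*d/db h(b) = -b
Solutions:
 h(b) = -sqrt(C1 + b^2)
 h(b) = sqrt(C1 + b^2)


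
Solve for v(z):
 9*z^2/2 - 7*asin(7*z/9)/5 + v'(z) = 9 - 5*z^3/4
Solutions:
 v(z) = C1 - 5*z^4/16 - 3*z^3/2 + 7*z*asin(7*z/9)/5 + 9*z + sqrt(81 - 49*z^2)/5


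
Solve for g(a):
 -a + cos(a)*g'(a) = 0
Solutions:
 g(a) = C1 + Integral(a/cos(a), a)


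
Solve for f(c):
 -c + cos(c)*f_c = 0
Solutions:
 f(c) = C1 + Integral(c/cos(c), c)


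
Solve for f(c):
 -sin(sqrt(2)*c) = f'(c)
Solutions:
 f(c) = C1 + sqrt(2)*cos(sqrt(2)*c)/2


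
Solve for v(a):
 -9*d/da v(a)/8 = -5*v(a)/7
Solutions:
 v(a) = C1*exp(40*a/63)


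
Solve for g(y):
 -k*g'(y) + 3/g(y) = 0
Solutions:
 g(y) = -sqrt(C1 + 6*y/k)
 g(y) = sqrt(C1 + 6*y/k)


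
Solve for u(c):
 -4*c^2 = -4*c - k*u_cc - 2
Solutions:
 u(c) = C1 + C2*c + c^4/(3*k) - 2*c^3/(3*k) - c^2/k


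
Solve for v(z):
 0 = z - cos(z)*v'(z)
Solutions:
 v(z) = C1 + Integral(z/cos(z), z)


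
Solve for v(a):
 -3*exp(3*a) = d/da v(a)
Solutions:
 v(a) = C1 - exp(3*a)


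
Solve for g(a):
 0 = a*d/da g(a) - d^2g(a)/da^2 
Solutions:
 g(a) = C1 + C2*erfi(sqrt(2)*a/2)


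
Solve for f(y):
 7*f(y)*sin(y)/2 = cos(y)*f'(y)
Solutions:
 f(y) = C1/cos(y)^(7/2)


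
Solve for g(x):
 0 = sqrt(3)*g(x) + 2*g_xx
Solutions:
 g(x) = C1*sin(sqrt(2)*3^(1/4)*x/2) + C2*cos(sqrt(2)*3^(1/4)*x/2)


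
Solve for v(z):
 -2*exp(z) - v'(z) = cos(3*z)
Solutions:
 v(z) = C1 - 2*exp(z) - sin(3*z)/3


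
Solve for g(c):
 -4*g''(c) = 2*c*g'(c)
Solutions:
 g(c) = C1 + C2*erf(c/2)


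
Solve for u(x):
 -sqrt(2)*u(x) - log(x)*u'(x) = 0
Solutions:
 u(x) = C1*exp(-sqrt(2)*li(x))


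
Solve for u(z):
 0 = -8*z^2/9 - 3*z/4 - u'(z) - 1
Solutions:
 u(z) = C1 - 8*z^3/27 - 3*z^2/8 - z


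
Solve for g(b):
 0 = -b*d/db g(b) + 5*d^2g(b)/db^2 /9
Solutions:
 g(b) = C1 + C2*erfi(3*sqrt(10)*b/10)


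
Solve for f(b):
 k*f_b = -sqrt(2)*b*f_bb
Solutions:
 f(b) = C1 + b^(-sqrt(2)*re(k)/2 + 1)*(C2*sin(sqrt(2)*log(b)*Abs(im(k))/2) + C3*cos(sqrt(2)*log(b)*im(k)/2))


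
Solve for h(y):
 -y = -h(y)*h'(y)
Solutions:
 h(y) = -sqrt(C1 + y^2)
 h(y) = sqrt(C1 + y^2)


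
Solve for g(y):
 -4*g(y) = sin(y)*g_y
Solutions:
 g(y) = C1*(cos(y)^2 + 2*cos(y) + 1)/(cos(y)^2 - 2*cos(y) + 1)


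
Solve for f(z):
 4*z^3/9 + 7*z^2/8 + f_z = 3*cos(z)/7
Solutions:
 f(z) = C1 - z^4/9 - 7*z^3/24 + 3*sin(z)/7


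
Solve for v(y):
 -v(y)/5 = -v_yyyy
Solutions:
 v(y) = C1*exp(-5^(3/4)*y/5) + C2*exp(5^(3/4)*y/5) + C3*sin(5^(3/4)*y/5) + C4*cos(5^(3/4)*y/5)


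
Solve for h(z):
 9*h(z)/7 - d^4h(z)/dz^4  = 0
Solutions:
 h(z) = C1*exp(-sqrt(3)*7^(3/4)*z/7) + C2*exp(sqrt(3)*7^(3/4)*z/7) + C3*sin(sqrt(3)*7^(3/4)*z/7) + C4*cos(sqrt(3)*7^(3/4)*z/7)


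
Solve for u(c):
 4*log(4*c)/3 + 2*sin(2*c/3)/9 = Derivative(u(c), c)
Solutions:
 u(c) = C1 + 4*c*log(c)/3 - 4*c/3 + 8*c*log(2)/3 - cos(2*c/3)/3


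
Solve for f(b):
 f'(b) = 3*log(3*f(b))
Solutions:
 -Integral(1/(log(_y) + log(3)), (_y, f(b)))/3 = C1 - b


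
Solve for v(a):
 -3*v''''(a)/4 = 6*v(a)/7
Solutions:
 v(a) = (C1*sin(2^(1/4)*7^(3/4)*a/7) + C2*cos(2^(1/4)*7^(3/4)*a/7))*exp(-2^(1/4)*7^(3/4)*a/7) + (C3*sin(2^(1/4)*7^(3/4)*a/7) + C4*cos(2^(1/4)*7^(3/4)*a/7))*exp(2^(1/4)*7^(3/4)*a/7)


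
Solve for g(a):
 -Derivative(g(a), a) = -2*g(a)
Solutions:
 g(a) = C1*exp(2*a)


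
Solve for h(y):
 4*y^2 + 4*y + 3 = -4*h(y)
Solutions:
 h(y) = -y^2 - y - 3/4


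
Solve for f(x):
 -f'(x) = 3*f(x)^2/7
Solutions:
 f(x) = 7/(C1 + 3*x)


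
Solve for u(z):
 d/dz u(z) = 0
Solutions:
 u(z) = C1


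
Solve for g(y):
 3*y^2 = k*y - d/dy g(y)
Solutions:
 g(y) = C1 + k*y^2/2 - y^3


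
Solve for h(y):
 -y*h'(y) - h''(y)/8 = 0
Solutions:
 h(y) = C1 + C2*erf(2*y)


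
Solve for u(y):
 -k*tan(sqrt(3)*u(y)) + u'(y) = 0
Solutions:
 u(y) = sqrt(3)*(pi - asin(C1*exp(sqrt(3)*k*y)))/3
 u(y) = sqrt(3)*asin(C1*exp(sqrt(3)*k*y))/3


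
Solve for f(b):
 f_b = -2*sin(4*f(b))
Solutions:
 f(b) = -acos((-C1 - exp(16*b))/(C1 - exp(16*b)))/4 + pi/2
 f(b) = acos((-C1 - exp(16*b))/(C1 - exp(16*b)))/4


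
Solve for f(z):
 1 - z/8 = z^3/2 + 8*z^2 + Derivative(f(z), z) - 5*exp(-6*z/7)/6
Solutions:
 f(z) = C1 - z^4/8 - 8*z^3/3 - z^2/16 + z - 35*exp(-6*z/7)/36


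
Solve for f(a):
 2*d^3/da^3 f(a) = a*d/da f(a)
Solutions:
 f(a) = C1 + Integral(C2*airyai(2^(2/3)*a/2) + C3*airybi(2^(2/3)*a/2), a)


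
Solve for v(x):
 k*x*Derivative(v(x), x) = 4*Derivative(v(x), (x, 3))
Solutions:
 v(x) = C1 + Integral(C2*airyai(2^(1/3)*k^(1/3)*x/2) + C3*airybi(2^(1/3)*k^(1/3)*x/2), x)


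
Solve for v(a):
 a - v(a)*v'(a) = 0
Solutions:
 v(a) = -sqrt(C1 + a^2)
 v(a) = sqrt(C1 + a^2)


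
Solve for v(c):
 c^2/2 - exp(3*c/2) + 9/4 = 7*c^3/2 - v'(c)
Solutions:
 v(c) = C1 + 7*c^4/8 - c^3/6 - 9*c/4 + 2*exp(3*c/2)/3


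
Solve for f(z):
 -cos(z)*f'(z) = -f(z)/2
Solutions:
 f(z) = C1*(sin(z) + 1)^(1/4)/(sin(z) - 1)^(1/4)


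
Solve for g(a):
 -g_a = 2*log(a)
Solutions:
 g(a) = C1 - 2*a*log(a) + 2*a


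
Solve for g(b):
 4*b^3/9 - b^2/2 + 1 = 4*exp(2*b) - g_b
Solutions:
 g(b) = C1 - b^4/9 + b^3/6 - b + 2*exp(2*b)


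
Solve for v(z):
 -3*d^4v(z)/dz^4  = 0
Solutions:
 v(z) = C1 + C2*z + C3*z^2 + C4*z^3


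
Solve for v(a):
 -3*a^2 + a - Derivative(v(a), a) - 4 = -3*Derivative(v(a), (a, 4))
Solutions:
 v(a) = C1 + C4*exp(3^(2/3)*a/3) - a^3 + a^2/2 - 4*a + (C2*sin(3^(1/6)*a/2) + C3*cos(3^(1/6)*a/2))*exp(-3^(2/3)*a/6)


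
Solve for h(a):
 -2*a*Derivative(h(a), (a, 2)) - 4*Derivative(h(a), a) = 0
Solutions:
 h(a) = C1 + C2/a


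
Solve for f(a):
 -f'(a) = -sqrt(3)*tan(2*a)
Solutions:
 f(a) = C1 - sqrt(3)*log(cos(2*a))/2


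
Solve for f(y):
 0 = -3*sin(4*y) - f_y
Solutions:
 f(y) = C1 + 3*cos(4*y)/4


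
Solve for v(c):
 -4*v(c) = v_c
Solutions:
 v(c) = C1*exp(-4*c)


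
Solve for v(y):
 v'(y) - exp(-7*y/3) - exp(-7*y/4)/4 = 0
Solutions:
 v(y) = C1 - 3*exp(-7*y/3)/7 - exp(-7*y/4)/7


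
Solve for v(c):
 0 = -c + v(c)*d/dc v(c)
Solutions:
 v(c) = -sqrt(C1 + c^2)
 v(c) = sqrt(C1 + c^2)


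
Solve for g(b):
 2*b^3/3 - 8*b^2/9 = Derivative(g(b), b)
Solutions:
 g(b) = C1 + b^4/6 - 8*b^3/27


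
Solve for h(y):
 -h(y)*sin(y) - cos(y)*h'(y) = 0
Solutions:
 h(y) = C1*cos(y)


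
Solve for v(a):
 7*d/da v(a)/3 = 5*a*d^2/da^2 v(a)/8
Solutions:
 v(a) = C1 + C2*a^(71/15)


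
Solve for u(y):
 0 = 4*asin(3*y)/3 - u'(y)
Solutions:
 u(y) = C1 + 4*y*asin(3*y)/3 + 4*sqrt(1 - 9*y^2)/9


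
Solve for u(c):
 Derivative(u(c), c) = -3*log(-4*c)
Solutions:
 u(c) = C1 - 3*c*log(-c) + 3*c*(1 - 2*log(2))


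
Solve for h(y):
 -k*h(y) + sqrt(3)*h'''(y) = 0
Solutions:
 h(y) = C1*exp(3^(5/6)*k^(1/3)*y/3) + C2*exp(k^(1/3)*y*(-3^(5/6) + 3*3^(1/3)*I)/6) + C3*exp(-k^(1/3)*y*(3^(5/6) + 3*3^(1/3)*I)/6)


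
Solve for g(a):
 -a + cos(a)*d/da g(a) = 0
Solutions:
 g(a) = C1 + Integral(a/cos(a), a)


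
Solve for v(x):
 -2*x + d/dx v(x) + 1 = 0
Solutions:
 v(x) = C1 + x^2 - x


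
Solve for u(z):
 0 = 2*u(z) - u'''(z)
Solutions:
 u(z) = C3*exp(2^(1/3)*z) + (C1*sin(2^(1/3)*sqrt(3)*z/2) + C2*cos(2^(1/3)*sqrt(3)*z/2))*exp(-2^(1/3)*z/2)


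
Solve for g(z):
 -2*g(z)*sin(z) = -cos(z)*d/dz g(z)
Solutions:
 g(z) = C1/cos(z)^2


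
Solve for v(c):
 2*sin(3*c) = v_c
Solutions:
 v(c) = C1 - 2*cos(3*c)/3


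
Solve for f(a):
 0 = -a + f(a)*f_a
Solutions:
 f(a) = -sqrt(C1 + a^2)
 f(a) = sqrt(C1 + a^2)


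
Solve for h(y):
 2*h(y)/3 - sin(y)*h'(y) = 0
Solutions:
 h(y) = C1*(cos(y) - 1)^(1/3)/(cos(y) + 1)^(1/3)


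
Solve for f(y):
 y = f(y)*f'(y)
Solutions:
 f(y) = -sqrt(C1 + y^2)
 f(y) = sqrt(C1 + y^2)


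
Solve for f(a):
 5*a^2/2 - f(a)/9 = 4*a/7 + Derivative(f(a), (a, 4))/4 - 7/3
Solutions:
 f(a) = 45*a^2/2 - 36*a/7 + (C1*sin(sqrt(3)*a/3) + C2*cos(sqrt(3)*a/3))*exp(-sqrt(3)*a/3) + (C3*sin(sqrt(3)*a/3) + C4*cos(sqrt(3)*a/3))*exp(sqrt(3)*a/3) + 21


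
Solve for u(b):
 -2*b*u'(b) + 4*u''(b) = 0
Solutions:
 u(b) = C1 + C2*erfi(b/2)


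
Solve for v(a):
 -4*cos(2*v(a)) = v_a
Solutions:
 v(a) = -asin((C1 + exp(16*a))/(C1 - exp(16*a)))/2 + pi/2
 v(a) = asin((C1 + exp(16*a))/(C1 - exp(16*a)))/2


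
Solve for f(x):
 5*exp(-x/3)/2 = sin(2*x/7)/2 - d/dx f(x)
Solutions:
 f(x) = C1 - 7*cos(2*x/7)/4 + 15*exp(-x/3)/2


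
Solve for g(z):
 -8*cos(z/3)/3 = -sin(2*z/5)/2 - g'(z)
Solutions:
 g(z) = C1 + 8*sin(z/3) + 5*cos(2*z/5)/4


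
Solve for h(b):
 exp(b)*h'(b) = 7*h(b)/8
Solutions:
 h(b) = C1*exp(-7*exp(-b)/8)


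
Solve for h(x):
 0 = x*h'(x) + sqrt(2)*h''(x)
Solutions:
 h(x) = C1 + C2*erf(2^(1/4)*x/2)


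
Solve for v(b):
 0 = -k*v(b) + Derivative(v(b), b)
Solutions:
 v(b) = C1*exp(b*k)


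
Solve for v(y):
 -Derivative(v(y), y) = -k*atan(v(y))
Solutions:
 Integral(1/atan(_y), (_y, v(y))) = C1 + k*y


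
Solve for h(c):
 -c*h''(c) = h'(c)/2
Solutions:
 h(c) = C1 + C2*sqrt(c)


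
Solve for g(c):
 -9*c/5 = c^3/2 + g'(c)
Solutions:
 g(c) = C1 - c^4/8 - 9*c^2/10


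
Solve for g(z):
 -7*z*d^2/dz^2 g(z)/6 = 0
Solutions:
 g(z) = C1 + C2*z


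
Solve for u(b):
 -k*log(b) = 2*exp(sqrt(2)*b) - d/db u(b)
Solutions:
 u(b) = C1 + b*k*log(b) - b*k + sqrt(2)*exp(sqrt(2)*b)


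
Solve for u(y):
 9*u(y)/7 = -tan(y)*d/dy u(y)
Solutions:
 u(y) = C1/sin(y)^(9/7)


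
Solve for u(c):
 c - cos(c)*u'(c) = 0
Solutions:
 u(c) = C1 + Integral(c/cos(c), c)


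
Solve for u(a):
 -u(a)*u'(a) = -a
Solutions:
 u(a) = -sqrt(C1 + a^2)
 u(a) = sqrt(C1 + a^2)


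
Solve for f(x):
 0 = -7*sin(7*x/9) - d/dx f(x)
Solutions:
 f(x) = C1 + 9*cos(7*x/9)


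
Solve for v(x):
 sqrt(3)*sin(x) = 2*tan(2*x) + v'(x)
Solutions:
 v(x) = C1 + log(cos(2*x)) - sqrt(3)*cos(x)


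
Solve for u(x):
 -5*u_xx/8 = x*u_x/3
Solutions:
 u(x) = C1 + C2*erf(2*sqrt(15)*x/15)


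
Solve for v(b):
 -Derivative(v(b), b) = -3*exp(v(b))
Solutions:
 v(b) = log(-1/(C1 + 3*b))


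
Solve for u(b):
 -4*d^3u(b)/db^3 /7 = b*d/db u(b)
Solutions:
 u(b) = C1 + Integral(C2*airyai(-14^(1/3)*b/2) + C3*airybi(-14^(1/3)*b/2), b)


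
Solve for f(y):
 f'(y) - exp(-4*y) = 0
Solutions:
 f(y) = C1 - exp(-4*y)/4


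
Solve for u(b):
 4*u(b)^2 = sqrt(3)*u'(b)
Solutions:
 u(b) = -3/(C1 + 4*sqrt(3)*b)


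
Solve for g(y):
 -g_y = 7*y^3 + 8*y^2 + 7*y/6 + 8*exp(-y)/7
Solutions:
 g(y) = C1 - 7*y^4/4 - 8*y^3/3 - 7*y^2/12 + 8*exp(-y)/7


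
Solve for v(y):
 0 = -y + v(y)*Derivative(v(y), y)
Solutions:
 v(y) = -sqrt(C1 + y^2)
 v(y) = sqrt(C1 + y^2)


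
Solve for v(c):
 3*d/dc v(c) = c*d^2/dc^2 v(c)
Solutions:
 v(c) = C1 + C2*c^4


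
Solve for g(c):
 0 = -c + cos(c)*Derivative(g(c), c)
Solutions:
 g(c) = C1 + Integral(c/cos(c), c)


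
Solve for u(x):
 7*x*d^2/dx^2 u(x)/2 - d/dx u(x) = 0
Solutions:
 u(x) = C1 + C2*x^(9/7)


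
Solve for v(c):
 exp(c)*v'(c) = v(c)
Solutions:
 v(c) = C1*exp(-exp(-c))


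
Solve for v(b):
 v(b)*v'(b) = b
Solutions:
 v(b) = -sqrt(C1 + b^2)
 v(b) = sqrt(C1 + b^2)


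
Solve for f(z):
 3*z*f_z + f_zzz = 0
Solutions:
 f(z) = C1 + Integral(C2*airyai(-3^(1/3)*z) + C3*airybi(-3^(1/3)*z), z)


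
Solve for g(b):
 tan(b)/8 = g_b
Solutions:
 g(b) = C1 - log(cos(b))/8


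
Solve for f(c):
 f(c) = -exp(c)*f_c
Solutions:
 f(c) = C1*exp(exp(-c))


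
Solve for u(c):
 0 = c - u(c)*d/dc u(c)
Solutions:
 u(c) = -sqrt(C1 + c^2)
 u(c) = sqrt(C1 + c^2)


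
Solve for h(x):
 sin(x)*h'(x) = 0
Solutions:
 h(x) = C1


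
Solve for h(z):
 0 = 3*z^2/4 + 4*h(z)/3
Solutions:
 h(z) = -9*z^2/16


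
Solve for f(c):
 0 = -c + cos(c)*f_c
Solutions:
 f(c) = C1 + Integral(c/cos(c), c)


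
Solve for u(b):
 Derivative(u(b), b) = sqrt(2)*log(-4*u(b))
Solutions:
 -sqrt(2)*Integral(1/(log(-_y) + 2*log(2)), (_y, u(b)))/2 = C1 - b


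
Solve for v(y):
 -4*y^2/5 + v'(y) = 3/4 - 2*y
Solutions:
 v(y) = C1 + 4*y^3/15 - y^2 + 3*y/4


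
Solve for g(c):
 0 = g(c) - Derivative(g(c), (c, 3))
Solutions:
 g(c) = C3*exp(c) + (C1*sin(sqrt(3)*c/2) + C2*cos(sqrt(3)*c/2))*exp(-c/2)


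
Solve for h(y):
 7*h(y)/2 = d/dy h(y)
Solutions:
 h(y) = C1*exp(7*y/2)


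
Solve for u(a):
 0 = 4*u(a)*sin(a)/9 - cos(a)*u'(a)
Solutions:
 u(a) = C1/cos(a)^(4/9)


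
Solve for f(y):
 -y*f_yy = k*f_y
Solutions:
 f(y) = C1 + y^(1 - re(k))*(C2*sin(log(y)*Abs(im(k))) + C3*cos(log(y)*im(k)))


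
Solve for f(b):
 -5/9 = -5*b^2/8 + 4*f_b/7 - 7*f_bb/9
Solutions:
 f(b) = C1 + C2*exp(36*b/49) + 35*b^3/96 + 1715*b^2/1152 + 63875*b/20736


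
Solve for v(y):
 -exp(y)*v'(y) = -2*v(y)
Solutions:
 v(y) = C1*exp(-2*exp(-y))


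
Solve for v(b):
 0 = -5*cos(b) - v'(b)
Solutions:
 v(b) = C1 - 5*sin(b)


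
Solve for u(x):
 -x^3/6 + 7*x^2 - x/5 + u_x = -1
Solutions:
 u(x) = C1 + x^4/24 - 7*x^3/3 + x^2/10 - x


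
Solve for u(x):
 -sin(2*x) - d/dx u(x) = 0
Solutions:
 u(x) = C1 + cos(2*x)/2


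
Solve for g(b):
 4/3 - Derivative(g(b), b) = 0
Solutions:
 g(b) = C1 + 4*b/3


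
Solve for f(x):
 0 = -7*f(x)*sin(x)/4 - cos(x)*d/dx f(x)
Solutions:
 f(x) = C1*cos(x)^(7/4)


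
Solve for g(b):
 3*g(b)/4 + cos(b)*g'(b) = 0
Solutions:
 g(b) = C1*(sin(b) - 1)^(3/8)/(sin(b) + 1)^(3/8)


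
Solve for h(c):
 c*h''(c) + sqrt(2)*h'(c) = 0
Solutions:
 h(c) = C1 + C2*c^(1 - sqrt(2))


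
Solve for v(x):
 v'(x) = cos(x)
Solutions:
 v(x) = C1 + sin(x)


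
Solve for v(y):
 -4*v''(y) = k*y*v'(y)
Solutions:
 v(y) = Piecewise((-sqrt(2)*sqrt(pi)*C1*erf(sqrt(2)*sqrt(k)*y/4)/sqrt(k) - C2, (k > 0) | (k < 0)), (-C1*y - C2, True))


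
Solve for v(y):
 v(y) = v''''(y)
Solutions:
 v(y) = C1*exp(-y) + C2*exp(y) + C3*sin(y) + C4*cos(y)


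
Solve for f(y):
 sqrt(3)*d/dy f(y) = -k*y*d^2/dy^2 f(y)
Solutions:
 f(y) = C1 + y^(((re(k) - sqrt(3))*re(k) + im(k)^2)/(re(k)^2 + im(k)^2))*(C2*sin(sqrt(3)*log(y)*Abs(im(k))/(re(k)^2 + im(k)^2)) + C3*cos(sqrt(3)*log(y)*im(k)/(re(k)^2 + im(k)^2)))


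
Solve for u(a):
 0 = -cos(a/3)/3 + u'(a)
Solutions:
 u(a) = C1 + sin(a/3)


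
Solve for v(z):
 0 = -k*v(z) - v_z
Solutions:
 v(z) = C1*exp(-k*z)


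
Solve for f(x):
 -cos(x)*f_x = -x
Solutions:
 f(x) = C1 + Integral(x/cos(x), x)


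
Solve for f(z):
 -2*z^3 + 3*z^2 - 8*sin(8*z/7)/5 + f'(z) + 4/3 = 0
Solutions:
 f(z) = C1 + z^4/2 - z^3 - 4*z/3 - 7*cos(8*z/7)/5


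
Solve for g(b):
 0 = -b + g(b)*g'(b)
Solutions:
 g(b) = -sqrt(C1 + b^2)
 g(b) = sqrt(C1 + b^2)


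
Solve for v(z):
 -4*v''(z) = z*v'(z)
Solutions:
 v(z) = C1 + C2*erf(sqrt(2)*z/4)


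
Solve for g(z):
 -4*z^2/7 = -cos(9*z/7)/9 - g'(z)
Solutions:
 g(z) = C1 + 4*z^3/21 - 7*sin(9*z/7)/81


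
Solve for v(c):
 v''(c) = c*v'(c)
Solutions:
 v(c) = C1 + C2*erfi(sqrt(2)*c/2)


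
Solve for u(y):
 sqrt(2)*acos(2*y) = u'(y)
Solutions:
 u(y) = C1 + sqrt(2)*(y*acos(2*y) - sqrt(1 - 4*y^2)/2)


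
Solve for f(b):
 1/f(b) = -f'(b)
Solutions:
 f(b) = -sqrt(C1 - 2*b)
 f(b) = sqrt(C1 - 2*b)


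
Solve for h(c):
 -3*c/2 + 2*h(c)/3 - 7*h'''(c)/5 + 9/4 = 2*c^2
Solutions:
 h(c) = C3*exp(10^(1/3)*21^(2/3)*c/21) + 3*c^2 + 9*c/4 + (C1*sin(10^(1/3)*3^(1/6)*7^(2/3)*c/14) + C2*cos(10^(1/3)*3^(1/6)*7^(2/3)*c/14))*exp(-10^(1/3)*21^(2/3)*c/42) - 27/8


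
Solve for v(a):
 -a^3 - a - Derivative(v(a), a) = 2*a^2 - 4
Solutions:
 v(a) = C1 - a^4/4 - 2*a^3/3 - a^2/2 + 4*a


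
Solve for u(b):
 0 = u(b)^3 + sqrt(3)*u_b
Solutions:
 u(b) = -sqrt(6)*sqrt(-1/(C1 - sqrt(3)*b))/2
 u(b) = sqrt(6)*sqrt(-1/(C1 - sqrt(3)*b))/2


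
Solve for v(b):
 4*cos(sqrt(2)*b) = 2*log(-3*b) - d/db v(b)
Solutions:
 v(b) = C1 + 2*b*log(-b) - 2*b + 2*b*log(3) - 2*sqrt(2)*sin(sqrt(2)*b)


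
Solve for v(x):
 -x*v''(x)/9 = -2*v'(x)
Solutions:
 v(x) = C1 + C2*x^19


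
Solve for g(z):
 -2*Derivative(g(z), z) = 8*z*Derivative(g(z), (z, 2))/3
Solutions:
 g(z) = C1 + C2*z^(1/4)


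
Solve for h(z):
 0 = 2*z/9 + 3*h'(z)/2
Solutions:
 h(z) = C1 - 2*z^2/27


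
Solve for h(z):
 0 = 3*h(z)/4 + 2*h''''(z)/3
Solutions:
 h(z) = (C1*sin(2^(3/4)*sqrt(3)*z/4) + C2*cos(2^(3/4)*sqrt(3)*z/4))*exp(-2^(3/4)*sqrt(3)*z/4) + (C3*sin(2^(3/4)*sqrt(3)*z/4) + C4*cos(2^(3/4)*sqrt(3)*z/4))*exp(2^(3/4)*sqrt(3)*z/4)


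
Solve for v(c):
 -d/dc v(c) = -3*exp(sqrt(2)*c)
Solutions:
 v(c) = C1 + 3*sqrt(2)*exp(sqrt(2)*c)/2


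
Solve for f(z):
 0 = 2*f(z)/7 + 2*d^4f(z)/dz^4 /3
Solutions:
 f(z) = (C1*sin(sqrt(2)*3^(1/4)*7^(3/4)*z/14) + C2*cos(sqrt(2)*3^(1/4)*7^(3/4)*z/14))*exp(-sqrt(2)*3^(1/4)*7^(3/4)*z/14) + (C3*sin(sqrt(2)*3^(1/4)*7^(3/4)*z/14) + C4*cos(sqrt(2)*3^(1/4)*7^(3/4)*z/14))*exp(sqrt(2)*3^(1/4)*7^(3/4)*z/14)


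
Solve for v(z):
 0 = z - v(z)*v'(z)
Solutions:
 v(z) = -sqrt(C1 + z^2)
 v(z) = sqrt(C1 + z^2)


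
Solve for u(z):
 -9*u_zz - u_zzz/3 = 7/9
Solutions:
 u(z) = C1 + C2*z + C3*exp(-27*z) - 7*z^2/162


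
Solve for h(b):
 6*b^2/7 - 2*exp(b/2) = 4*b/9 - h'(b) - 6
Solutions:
 h(b) = C1 - 2*b^3/7 + 2*b^2/9 - 6*b + 4*exp(b/2)


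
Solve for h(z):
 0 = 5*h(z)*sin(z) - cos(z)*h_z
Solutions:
 h(z) = C1/cos(z)^5


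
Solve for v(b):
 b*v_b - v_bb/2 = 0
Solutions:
 v(b) = C1 + C2*erfi(b)


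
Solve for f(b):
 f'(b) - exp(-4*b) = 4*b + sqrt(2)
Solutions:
 f(b) = C1 + 2*b^2 + sqrt(2)*b - exp(-4*b)/4


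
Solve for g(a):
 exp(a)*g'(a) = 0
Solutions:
 g(a) = C1


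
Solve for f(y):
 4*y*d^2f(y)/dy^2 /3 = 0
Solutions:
 f(y) = C1 + C2*y


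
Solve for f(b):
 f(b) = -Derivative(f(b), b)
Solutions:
 f(b) = C1*exp(-b)


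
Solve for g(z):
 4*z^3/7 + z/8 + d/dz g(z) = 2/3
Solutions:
 g(z) = C1 - z^4/7 - z^2/16 + 2*z/3


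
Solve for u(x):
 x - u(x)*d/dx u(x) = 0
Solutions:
 u(x) = -sqrt(C1 + x^2)
 u(x) = sqrt(C1 + x^2)


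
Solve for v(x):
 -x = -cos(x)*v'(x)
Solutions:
 v(x) = C1 + Integral(x/cos(x), x)


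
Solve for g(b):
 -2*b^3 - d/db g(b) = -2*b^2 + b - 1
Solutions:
 g(b) = C1 - b^4/2 + 2*b^3/3 - b^2/2 + b


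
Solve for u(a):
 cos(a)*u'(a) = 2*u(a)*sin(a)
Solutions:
 u(a) = C1/cos(a)^2


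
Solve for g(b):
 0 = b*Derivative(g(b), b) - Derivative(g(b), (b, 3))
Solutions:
 g(b) = C1 + Integral(C2*airyai(b) + C3*airybi(b), b)


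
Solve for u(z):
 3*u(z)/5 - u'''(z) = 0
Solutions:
 u(z) = C3*exp(3^(1/3)*5^(2/3)*z/5) + (C1*sin(3^(5/6)*5^(2/3)*z/10) + C2*cos(3^(5/6)*5^(2/3)*z/10))*exp(-3^(1/3)*5^(2/3)*z/10)


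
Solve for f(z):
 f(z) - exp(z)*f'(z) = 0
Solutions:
 f(z) = C1*exp(-exp(-z))


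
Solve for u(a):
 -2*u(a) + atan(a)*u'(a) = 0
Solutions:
 u(a) = C1*exp(2*Integral(1/atan(a), a))


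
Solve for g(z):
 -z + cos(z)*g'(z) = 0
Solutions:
 g(z) = C1 + Integral(z/cos(z), z)


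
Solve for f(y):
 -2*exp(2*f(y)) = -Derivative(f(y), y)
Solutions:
 f(y) = log(-sqrt(-1/(C1 + 2*y))) - log(2)/2
 f(y) = log(-1/(C1 + 2*y))/2 - log(2)/2


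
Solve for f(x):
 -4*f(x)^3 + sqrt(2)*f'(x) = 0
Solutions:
 f(x) = -sqrt(2)*sqrt(-1/(C1 + 2*sqrt(2)*x))/2
 f(x) = sqrt(2)*sqrt(-1/(C1 + 2*sqrt(2)*x))/2


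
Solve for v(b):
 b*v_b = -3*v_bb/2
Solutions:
 v(b) = C1 + C2*erf(sqrt(3)*b/3)


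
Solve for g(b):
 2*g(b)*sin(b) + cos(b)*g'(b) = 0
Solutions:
 g(b) = C1*cos(b)^2


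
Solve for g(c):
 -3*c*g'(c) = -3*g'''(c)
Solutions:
 g(c) = C1 + Integral(C2*airyai(c) + C3*airybi(c), c)


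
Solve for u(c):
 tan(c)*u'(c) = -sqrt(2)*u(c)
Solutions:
 u(c) = C1/sin(c)^(sqrt(2))


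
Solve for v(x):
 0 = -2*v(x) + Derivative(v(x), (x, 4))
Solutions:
 v(x) = C1*exp(-2^(1/4)*x) + C2*exp(2^(1/4)*x) + C3*sin(2^(1/4)*x) + C4*cos(2^(1/4)*x)


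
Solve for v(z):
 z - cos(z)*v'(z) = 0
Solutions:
 v(z) = C1 + Integral(z/cos(z), z)


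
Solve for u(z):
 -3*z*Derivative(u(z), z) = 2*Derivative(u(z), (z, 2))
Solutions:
 u(z) = C1 + C2*erf(sqrt(3)*z/2)


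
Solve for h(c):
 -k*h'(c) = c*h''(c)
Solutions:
 h(c) = C1 + c^(1 - re(k))*(C2*sin(log(c)*Abs(im(k))) + C3*cos(log(c)*im(k)))


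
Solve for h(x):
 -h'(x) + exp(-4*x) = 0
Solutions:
 h(x) = C1 - exp(-4*x)/4


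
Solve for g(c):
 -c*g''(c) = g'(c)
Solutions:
 g(c) = C1 + C2*log(c)


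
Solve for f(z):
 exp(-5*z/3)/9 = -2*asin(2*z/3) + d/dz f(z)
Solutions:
 f(z) = C1 + 2*z*asin(2*z/3) + sqrt(9 - 4*z^2) - exp(-5*z/3)/15


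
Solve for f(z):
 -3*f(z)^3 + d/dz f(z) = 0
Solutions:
 f(z) = -sqrt(2)*sqrt(-1/(C1 + 3*z))/2
 f(z) = sqrt(2)*sqrt(-1/(C1 + 3*z))/2


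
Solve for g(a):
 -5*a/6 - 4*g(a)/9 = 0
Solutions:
 g(a) = -15*a/8


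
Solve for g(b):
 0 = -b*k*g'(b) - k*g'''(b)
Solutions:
 g(b) = C1 + Integral(C2*airyai(-b) + C3*airybi(-b), b)


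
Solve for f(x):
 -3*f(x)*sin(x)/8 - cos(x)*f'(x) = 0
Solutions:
 f(x) = C1*cos(x)^(3/8)


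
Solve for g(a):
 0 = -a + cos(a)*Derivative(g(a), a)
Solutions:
 g(a) = C1 + Integral(a/cos(a), a)


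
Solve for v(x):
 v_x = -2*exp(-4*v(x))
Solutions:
 v(x) = log(-I*(C1 - 8*x)^(1/4))
 v(x) = log(I*(C1 - 8*x)^(1/4))
 v(x) = log(-(C1 - 8*x)^(1/4))
 v(x) = log(C1 - 8*x)/4


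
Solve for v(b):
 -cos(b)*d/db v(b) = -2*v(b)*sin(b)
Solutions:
 v(b) = C1/cos(b)^2


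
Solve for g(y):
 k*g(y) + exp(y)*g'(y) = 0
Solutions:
 g(y) = C1*exp(k*exp(-y))


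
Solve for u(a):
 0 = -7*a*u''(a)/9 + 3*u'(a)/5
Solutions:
 u(a) = C1 + C2*a^(62/35)


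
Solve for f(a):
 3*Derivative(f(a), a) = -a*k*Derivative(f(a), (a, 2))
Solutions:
 f(a) = C1 + a^(((re(k) - 3)*re(k) + im(k)^2)/(re(k)^2 + im(k)^2))*(C2*sin(3*log(a)*Abs(im(k))/(re(k)^2 + im(k)^2)) + C3*cos(3*log(a)*im(k)/(re(k)^2 + im(k)^2)))


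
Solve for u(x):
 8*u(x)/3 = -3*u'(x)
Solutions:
 u(x) = C1*exp(-8*x/9)


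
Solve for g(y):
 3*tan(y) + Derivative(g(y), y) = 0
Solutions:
 g(y) = C1 + 3*log(cos(y))


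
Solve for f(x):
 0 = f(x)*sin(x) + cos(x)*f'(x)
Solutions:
 f(x) = C1*cos(x)


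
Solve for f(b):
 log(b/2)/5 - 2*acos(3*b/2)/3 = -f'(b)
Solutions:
 f(b) = C1 - b*log(b)/5 + 2*b*acos(3*b/2)/3 + b*log(2)/5 + b/5 - 2*sqrt(4 - 9*b^2)/9


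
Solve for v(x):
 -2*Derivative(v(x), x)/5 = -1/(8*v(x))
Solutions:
 v(x) = -sqrt(C1 + 10*x)/4
 v(x) = sqrt(C1 + 10*x)/4


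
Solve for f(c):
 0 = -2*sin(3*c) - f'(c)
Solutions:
 f(c) = C1 + 2*cos(3*c)/3


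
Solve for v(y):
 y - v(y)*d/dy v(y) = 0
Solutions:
 v(y) = -sqrt(C1 + y^2)
 v(y) = sqrt(C1 + y^2)


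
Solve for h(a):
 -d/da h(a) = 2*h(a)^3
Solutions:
 h(a) = -sqrt(2)*sqrt(-1/(C1 - 2*a))/2
 h(a) = sqrt(2)*sqrt(-1/(C1 - 2*a))/2


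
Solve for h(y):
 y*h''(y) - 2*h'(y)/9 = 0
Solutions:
 h(y) = C1 + C2*y^(11/9)


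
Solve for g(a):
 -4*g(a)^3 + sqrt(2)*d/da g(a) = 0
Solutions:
 g(a) = -sqrt(2)*sqrt(-1/(C1 + 2*sqrt(2)*a))/2
 g(a) = sqrt(2)*sqrt(-1/(C1 + 2*sqrt(2)*a))/2


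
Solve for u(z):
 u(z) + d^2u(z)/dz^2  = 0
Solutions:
 u(z) = C1*sin(z) + C2*cos(z)


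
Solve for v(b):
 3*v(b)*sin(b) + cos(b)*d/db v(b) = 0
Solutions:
 v(b) = C1*cos(b)^3


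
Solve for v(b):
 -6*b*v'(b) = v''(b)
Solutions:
 v(b) = C1 + C2*erf(sqrt(3)*b)


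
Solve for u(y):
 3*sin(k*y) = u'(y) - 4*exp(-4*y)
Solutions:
 u(y) = C1 - exp(-4*y) - 3*cos(k*y)/k


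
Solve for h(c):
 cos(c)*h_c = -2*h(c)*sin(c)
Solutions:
 h(c) = C1*cos(c)^2


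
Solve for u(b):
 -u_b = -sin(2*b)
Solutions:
 u(b) = C1 - cos(2*b)/2


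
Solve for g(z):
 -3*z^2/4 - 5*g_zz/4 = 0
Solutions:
 g(z) = C1 + C2*z - z^4/20


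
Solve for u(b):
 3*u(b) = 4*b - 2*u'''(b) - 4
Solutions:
 u(b) = C3*exp(-2^(2/3)*3^(1/3)*b/2) + 4*b/3 + (C1*sin(2^(2/3)*3^(5/6)*b/4) + C2*cos(2^(2/3)*3^(5/6)*b/4))*exp(2^(2/3)*3^(1/3)*b/4) - 4/3


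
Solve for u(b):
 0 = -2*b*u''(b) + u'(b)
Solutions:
 u(b) = C1 + C2*b^(3/2)


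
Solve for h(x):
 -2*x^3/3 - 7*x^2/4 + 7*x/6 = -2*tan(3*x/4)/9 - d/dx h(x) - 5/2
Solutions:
 h(x) = C1 + x^4/6 + 7*x^3/12 - 7*x^2/12 - 5*x/2 + 8*log(cos(3*x/4))/27
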